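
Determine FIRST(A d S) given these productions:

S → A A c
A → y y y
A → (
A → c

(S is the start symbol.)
{ '(', 'c', 'y' }

FIRST sets of the non-terminals involved (from the grammar, by fixed-point iteration):
  FIRST(A) = { '(', 'c', 'y' }

To compute FIRST(A d S), process the symbols left to right:
Symbol A is a non-terminal. Add FIRST(A) \ {ε} = { '(', 'c', 'y' }
A is not nullable (ε ∉ FIRST(A)), so stop here.
FIRST(A d S) = { '(', 'c', 'y' }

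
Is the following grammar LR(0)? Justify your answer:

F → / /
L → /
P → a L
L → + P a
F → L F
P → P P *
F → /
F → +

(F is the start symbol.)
No. Shift-reduce conflict between [F → + .] and [P → . a L]

Augment with F' → F and build the canonical LR(0) collection (I0 = CLOSURE({[F' → . F]}), then GOTO on every symbol after a dot until no new states appear). It has 15 states:
  I0: { [F → . +], [F → . / /], [F → . /], [F → . L F], [F' → . F], [L → . + P a], [L → . /] }  — shift
  I1: { [F → + .], [L → + . P a], [P → . P P *], [P → . a L] }  — shift, reduce
  I2: { [F → / . /], [F → / .], [L → / .] }  — shift, 2 reduces
  I3: { [F' → F .] }  — accept
  I4: { [F → . +], [F → . / /], [F → . /], [F → . L F], [F → L . F], [L → . + P a], [L → . /] }  — shift
  I5: { [F → L F .] }  — reduce
  I6: { [F → / / .] }  — reduce
  I7: { [L → + P . a], [P → . P P *], [P → . a L], [P → P . P *] }  — shift
  I8: { [L → . + P a], [L → . /], [P → a . L] }  — shift
  I9: { [L → + . P a], [P → . P P *], [P → . a L] }  — shift
  I10: { [L → / .] }  — reduce
  I11: { [P → a L .] }  — reduce
  I12: { [P → . P P *], [P → . a L], [P → P . P *], [P → P P . *] }  — shift
  I13: { [L → + P a .], [L → . + P a], [L → . /], [P → a . L] }  — shift, reduce
  I14: { [P → P P * .] }  — reduce

Conflict in state I1:
  Shift-reduce conflict between [F → + .] and [P → . a L]
So the grammar is NOT LR(0).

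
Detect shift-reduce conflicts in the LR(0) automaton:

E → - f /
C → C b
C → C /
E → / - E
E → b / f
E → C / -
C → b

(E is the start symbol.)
Augment with E' → E and build the canonical LR(0) collection (I0 = CLOSURE({[E' → . E]}), then GOTO on every symbol after a dot until no new states appear). It has 15 states:
  I0: { [C → . C /], [C → . C b], [C → . b], [E → . - f /], [E → . / - E], [E → . C / -], [E → . b / f], [E' → . E] }  — shift
  I1: { [E → - . f /] }  — shift
  I2: { [E → / . - E] }  — shift
  I3: { [C → C . /], [C → C . b], [E → C . / -] }  — shift
  I4: { [E' → E .] }  — accept
  I5: { [C → b .], [E → b . / f] }  — shift, reduce
  I6: { [E → b / . f] }  — shift
  I7: { [E → b / f .] }  — reduce
  I8: { [C → C / .], [E → C / . -] }  — shift, reduce
  I9: { [C → C b .] }  — reduce
  I10: { [E → C / - .] }  — reduce
  I11: { [C → . C /], [C → . C b], [C → . b], [E → . - f /], [E → . / - E], [E → . C / -], [E → . b / f], [E → / - . E] }  — shift
  I12: { [E → / - E .] }  — reduce
  I13: { [E → - f . /] }  — shift
  I14: { [E → - f / .] }  — reduce

I5 contains reduce item [C → b .] and shift item [E → b . / f] — shift-reduce conflict.
I8 contains reduce item [C → C / .] and shift item [E → C / . -] — shift-reduce conflict.

Answer: Yes — I5: [C → b .] vs [E → b . / f]; I8: [C → C / .] vs [E → C / . -]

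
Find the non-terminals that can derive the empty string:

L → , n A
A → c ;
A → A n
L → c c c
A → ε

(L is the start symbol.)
A non-terminal is nullable if it can derive ε (the empty string): either it has an ε-production, or it has a production whose right-hand side consists entirely of nullable non-terminals.

ε-productions: A → ε
So A is immediately nullable.
No further non-terminal can be added: every production for the remaining non-terminals contains a terminal or a non-nullable non-terminal.
Nullable = { 'A' }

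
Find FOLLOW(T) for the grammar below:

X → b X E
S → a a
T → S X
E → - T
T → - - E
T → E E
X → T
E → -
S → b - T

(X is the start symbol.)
To compute FOLLOW(T), find every occurrence of T on a right-hand side N → α T β: add FIRST(β) \ {ε}, and if β is empty or nullable also add FOLLOW(N). Iterate to a fixed point.

In E → - T: T is at the end, add FOLLOW(E)
In X → T: T is at the end, add FOLLOW(X)
In S → b - T: T is at the end, add FOLLOW(S)

The FOLLOW sets referred to above (computed the same way, to a fixed point):
  FOLLOW(E) = { $, '-', 'a', 'b' }
  FOLLOW(X) = { $, '-', 'a', 'b' }
  FOLLOW(S) = { '-', 'a', 'b' }

Taking the union: FOLLOW(T) = { $, '-', 'a', 'b' }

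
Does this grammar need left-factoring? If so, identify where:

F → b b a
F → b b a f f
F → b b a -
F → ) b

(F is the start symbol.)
Left-factoring is needed when two productions for the same non-terminal
share a common prefix on the right-hand side.

Productions for F:
  F → b b a
  F → b b a f f
  F → b b a -
  F → ) b

Found common prefix 'b b a' in productions for F

Answer: Yes, F has productions with common prefix 'b b a'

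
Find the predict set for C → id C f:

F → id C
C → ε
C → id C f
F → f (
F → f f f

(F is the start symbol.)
PREDICT(C → id C f) = (FIRST(RHS) \ {ε}) ∪ (FOLLOW(C) if ε ∈ FIRST(RHS), i.e. RHS ⇒* ε)
FIRST(id C f) = { 'id' }
ε ∉ FIRST(id C f), so FOLLOW(C) is not added.
PREDICT(C → id C f) = { 'id' }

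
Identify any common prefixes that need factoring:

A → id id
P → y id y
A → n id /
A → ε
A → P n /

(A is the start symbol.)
Left-factoring is needed when two productions for the same non-terminal
share a common prefix on the right-hand side.

Productions for A:
  A → id id
  A → n id /
  A → ε
  A → P n /

No common prefixes found.

Answer: No, left-factoring is not needed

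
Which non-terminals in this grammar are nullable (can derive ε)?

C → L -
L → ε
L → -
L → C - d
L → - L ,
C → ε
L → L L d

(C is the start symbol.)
{ 'C', 'L' }

A non-terminal is nullable if it can derive ε (the empty string): either it has an ε-production, or it has a production whose right-hand side consists entirely of nullable non-terminals.

ε-productions: L → ε, C → ε
So L, C are immediately nullable.
Every non-terminal is now nullable.
Nullable = { 'C', 'L' }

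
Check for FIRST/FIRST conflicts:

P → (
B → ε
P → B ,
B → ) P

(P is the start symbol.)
No FIRST/FIRST conflicts.

A FIRST/FIRST conflict occurs when two productions N → α and N → β for the same non-terminal have FIRST(α) ∩ FIRST(β) ≠ ∅ (with ε ∈ FIRST of a nullable right-hand side, so two nullable alternatives also conflict).

FIRST sets of the non-terminals at (or reachable through a nullable prefix from) the front of some alternative:
  FIRST(B) = { ')', ε }

Productions for P:
  P → (: FIRST = { '(' }
  P → B ,: FIRST = { ')', ',' }
Productions for B:
  B → ε: FIRST = { ε }
  B → ) P: FIRST = { ')' }

All alternatives of each non-terminal have pairwise disjoint FIRST sets.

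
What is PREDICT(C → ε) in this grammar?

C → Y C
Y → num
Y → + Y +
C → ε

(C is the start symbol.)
PREDICT(C → ε) = (FIRST(RHS) \ {ε}) ∪ (FOLLOW(C) if ε ∈ FIRST(RHS), i.e. RHS ⇒* ε)
The right-hand side is ε (FIRST(ε) = { ε }), so the predict set is FOLLOW(C) = { $ }
PREDICT(C → ε) = { $ }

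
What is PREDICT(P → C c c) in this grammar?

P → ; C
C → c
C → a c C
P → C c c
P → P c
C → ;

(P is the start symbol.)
{ ';', 'a', 'c' }

PREDICT(P → C c c) = (FIRST(RHS) \ {ε}) ∪ (FOLLOW(P) if ε ∈ FIRST(RHS), i.e. RHS ⇒* ε)
FIRST(C) = { ';', 'a', 'c' }
FIRST(C c c) = { ';', 'a', 'c' }
ε ∉ FIRST(C c c), so FOLLOW(P) is not added.
PREDICT(P → C c c) = { ';', 'a', 'c' }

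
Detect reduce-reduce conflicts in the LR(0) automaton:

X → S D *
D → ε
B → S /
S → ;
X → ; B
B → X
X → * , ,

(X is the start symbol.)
Augment with X' → X and build the canonical LR(0) collection (I0 = CLOSURE({[X' → . X]}), then GOTO on every symbol after a dot until no new states appear). It has 13 states:
  I0: { [S → . ;], [X → . * , ,], [X → . ; B], [X → . S D *], [X' → . X] }  — shift
  I1: { [X → * . , ,] }  — shift
  I2: { [B → . S /], [B → . X], [S → . ;], [S → ; .], [X → . * , ,], [X → . ; B], [X → . S D *], [X → ; . B] }  — shift, reduce
  I3: { [D → .], [X → S . D *] }  — reduce
  I4: { [X' → X .] }  — accept
  I5: { [X → S D . *] }  — shift
  I6: { [X → S D * .] }  — reduce
  I7: { [X → ; B .] }  — reduce
  I8: { [B → S . /], [D → .], [X → S . D *] }  — shift, reduce
  I9: { [B → X .] }  — reduce
  I10: { [B → S / .] }  — reduce
  I11: { [X → * , . ,] }  — shift
  I12: { [X → * , , .] }  — reduce

No state contains more than one complete item.

Answer: No reduce-reduce conflicts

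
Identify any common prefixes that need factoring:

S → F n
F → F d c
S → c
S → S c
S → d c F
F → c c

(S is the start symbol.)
Left-factoring is needed when two productions for the same non-terminal
share a common prefix on the right-hand side.

Productions for S:
  S → F n
  S → c
  S → S c
  S → d c F
Productions for F:
  F → F d c
  F → c c

No common prefixes found.

Answer: No, left-factoring is not needed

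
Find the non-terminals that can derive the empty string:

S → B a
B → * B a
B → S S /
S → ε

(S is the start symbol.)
ε-productions: S → ε
So S is immediately nullable.
No further non-terminal can be added: every production for the remaining non-terminals contains a terminal or a non-nullable non-terminal.
Nullable = { 'S' }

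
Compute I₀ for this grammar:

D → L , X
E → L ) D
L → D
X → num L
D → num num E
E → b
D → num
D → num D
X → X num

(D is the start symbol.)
First, augment the grammar with D' → D
I₀ = CLOSURE({ [D' → . D] }):
  [D' → . D] has the dot before D: add [D → . L , X], [D → . num num E], [D → . num], [D → . num D]
  [D → . L , X] has the dot before L: add [L → . D]
No further items can be added.

I₀ = { [D → . L , X], [D → . num D], [D → . num num E], [D → . num], [D' → . D], [L → . D] }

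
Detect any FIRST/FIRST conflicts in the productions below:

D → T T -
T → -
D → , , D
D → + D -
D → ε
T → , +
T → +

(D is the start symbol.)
FIRST sets of the non-terminals at (or reachable through a nullable prefix from) the front of some alternative:
  FIRST(T) = { '+', ',', '-' }

Productions for D:
  D → T T -: FIRST = { '+', ',', '-' }
  D → , , D: FIRST = { ',' }
  D → + D -: FIRST = { '+' }
  D → ε: FIRST = { ε }
Productions for T:
  T → -: FIRST = { '-' }
  T → , +: FIRST = { ',' }
  T → +: FIRST = { '+' }

Conflict for D: D → T T - and D → , , D
  Overlap: { ',' }
Conflict for D: D → T T - and D → + D -
  Overlap: { '+' }

Answer: Yes. D → T T '-' / D → ',' ',' D on { ',' }; D → T T '-' / D → '+' D '-' on { '+' }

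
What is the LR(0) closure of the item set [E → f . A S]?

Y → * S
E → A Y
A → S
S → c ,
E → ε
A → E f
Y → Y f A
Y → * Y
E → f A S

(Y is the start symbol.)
To compute CLOSURE, for each item [A → α.Bβ] where B is a non-terminal, add [B → .γ] for all productions B → γ; repeat for the newly added items until nothing changes.

Start with: [E → f . A S]
  [E → f . A S] has the dot before A: add [A → . S], [A → . E f]
  [A → . S] has the dot before S: add [S → . c ,]
  [A → . E f] has the dot before E: add [E → . A Y], [E → .], [E → . f A S]
No further items can be added.

CLOSURE = { [A → . E f], [A → . S], [E → . A Y], [E → . f A S], [E → .], [E → f . A S], [S → . c ,] }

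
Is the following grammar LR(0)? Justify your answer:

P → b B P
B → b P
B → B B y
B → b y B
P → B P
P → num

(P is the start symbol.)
No. Shift-reduce conflict between [B → b y B .] and [B → . b P]

A grammar is LR(0) if no state in the canonical LR(0) collection has:
  - both a shift item (dot before a terminal) and a complete item (shift-reduce conflict), or
  - two or more complete items (reduce-reduce conflict; the accept item [P' → P .] counts as a complete item here).

Augment with P' → P and build the canonical LR(0) collection (I0 = CLOSURE({[P' → . P]}), then GOTO on every symbol after a dot until no new states appear). It has 15 states:
  I0: { [B → . B B y], [B → . b P], [B → . b y B], [P → . B P], [P → . b B P], [P → . num], [P' → . P] }  — shift
  I1: { [B → . B B y], [B → . b P], [B → . b y B], [B → B . B y], [P → . B P], [P → . b B P], [P → . num], [P → B . P] }  — shift
  I2: { [P' → P .] }  — accept
  I3: { [B → . B B y], [B → . b P], [B → . b y B], [B → b . P], [B → b . y B], [P → . B P], [P → . b B P], [P → . num], [P → b . B P] }  — shift
  I4: { [P → num .] }  — reduce
  I5: { [B → . B B y], [B → . b P], [B → . b y B], [B → B . B y], [P → . B P], [P → . b B P], [P → . num], [P → B . P], [P → b B . P] }  — shift
  I6: { [B → b P .] }  — reduce
  I7: { [B → . B B y], [B → . b P], [B → . b y B], [B → b y . B] }  — shift
  I8: { [B → . B B y], [B → . b P], [B → . b y B], [B → B . B y], [B → b y B .] }  — shift, reduce
  I9: { [B → . B B y], [B → . b P], [B → . b y B], [B → b . P], [B → b . y B], [P → . B P], [P → . b B P], [P → . num] }  — shift
  I10: { [B → . B B y], [B → . b P], [B → . b y B], [B → B . B y], [B → B B . y] }  — shift
  I11: { [B → B B y .] }  — reduce
  I12: { [B → . B B y], [B → . b P], [B → . b y B], [B → B . B y], [B → B B . y], [P → . B P], [P → . b B P], [P → . num], [P → B . P] }  — shift
  I13: { [P → B P .], [P → b B P .] }  — 2 reduces
  I14: { [P → B P .] }  — reduce

Conflict in state I8:
  Shift-reduce conflict between [B → b y B .] and [B → . b P]
So the grammar is NOT LR(0).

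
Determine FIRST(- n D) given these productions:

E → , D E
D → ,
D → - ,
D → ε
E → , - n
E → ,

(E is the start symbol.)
{ '-' }

To compute FIRST(- n D), process the symbols left to right:
Symbol - is a terminal. Add '-' and stop.
FIRST(- n D) = { '-' }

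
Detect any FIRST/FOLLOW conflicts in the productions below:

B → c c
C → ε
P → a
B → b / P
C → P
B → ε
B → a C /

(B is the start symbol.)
A FIRST/FOLLOW conflict occurs when a non-terminal N has a nullable alternative N → β (β ⇒* ε) and another alternative N → α with FIRST(α) ∩ FOLLOW(N) ≠ ∅: on such a lookahead the parser cannot decide between expanding α and letting N vanish via β.

Nullable non-terminals: B, C.
FIRST sets used below: FIRST(P) = { 'a' }

B: nullable alternative(s) B → ε; FOLLOW(B) = { $ }
  B → c c: FIRST \ {ε} = { 'c' } — disjoint from FOLLOW(B)
  B → b / P: FIRST \ {ε} = { 'b' } — disjoint from FOLLOW(B)
  B → ε: FIRST \ {ε} = { } — this is the only nullable alternative, skip
  B → a C /: FIRST \ {ε} = { 'a' } — disjoint from FOLLOW(B)

C: nullable alternative(s) C → ε; FOLLOW(C) = { '/' }
  C → ε: FIRST \ {ε} = { } — this is the only nullable alternative, skip
  C → P: FIRST \ {ε} = { 'a' } — disjoint from FOLLOW(C)

P has no nullable alternative, so no FIRST/FOLLOW check is needed there.

No FIRST/FOLLOW conflicts found.

Answer: No FIRST/FOLLOW conflicts.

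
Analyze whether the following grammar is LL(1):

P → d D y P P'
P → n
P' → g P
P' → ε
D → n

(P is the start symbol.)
Relevant sets:
  FOLLOW(P') = { $, 'g' }

For P:
  PREDICT(P → d D y P P') = { 'd' }
  PREDICT(P → n) = { 'n' }
For P':
  PREDICT(P' → g P) = { 'g' }
  PREDICT(P' → ε) = { $, 'g' }
D has a single production, so nothing to check there.

Conflict found: Predict set conflict for P': { 'g' }
The grammar is NOT LL(1).

Answer: No. Predict set conflict for P': { 'g' }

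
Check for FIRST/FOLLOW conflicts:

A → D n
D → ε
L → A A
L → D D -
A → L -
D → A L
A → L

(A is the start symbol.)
Nullable non-terminals: D.
FIRST sets used below: FIRST(A) = { '-', 'n' }

D: nullable alternative(s) D → ε; FOLLOW(D) = { '-', 'n' }
  D → ε: FIRST \ {ε} = { } — this is the only nullable alternative, skip
  D → A L: FIRST \ {ε} = { '-', 'n' } — overlaps FOLLOW(D) on { '-', 'n' }: CONFLICT

A, L have no nullable alternative, so no FIRST/FOLLOW check is needed there.

So the grammar has 1 FIRST/FOLLOW conflict (marked CONFLICT above).

Answer: Yes. D → A L with FOLLOW(D) on { '-', 'n' }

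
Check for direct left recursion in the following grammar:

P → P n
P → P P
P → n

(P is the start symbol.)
Yes, P is left-recursive

Direct left recursion occurs when N → N α for some non-terminal N (the right-hand side begins with the left-hand side itself).

P → P n: LEFT RECURSIVE (starts with P)
P → P P: LEFT RECURSIVE (starts with P)
P → n: starts with n

The grammar has direct left recursion on: P.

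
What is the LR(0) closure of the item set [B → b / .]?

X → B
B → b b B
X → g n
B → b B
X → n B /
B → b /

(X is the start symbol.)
{ [B → b / .] }

To compute CLOSURE, for each item [A → α.Bβ] where B is a non-terminal, add [B → .γ] for all productions B → γ; repeat for the newly added items until nothing changes.

Start with: [B → b / .]
The dot is at the end, so nothing is added.

CLOSURE = { [B → b / .] }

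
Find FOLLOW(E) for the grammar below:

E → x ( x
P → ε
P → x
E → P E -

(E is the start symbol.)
{ $, '-' }

E is the start symbol, so $ ∈ FOLLOW(E).
In E → P E -: E is followed by '-', add FIRST('-') \ {ε} = { '-' }

Taking the union: FOLLOW(E) = { $, '-' }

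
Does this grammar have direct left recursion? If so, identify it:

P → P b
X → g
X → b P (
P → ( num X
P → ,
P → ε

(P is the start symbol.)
Yes, P is left-recursive

Direct left recursion occurs when N → N α for some non-terminal N (the right-hand side begins with the left-hand side itself).

P → P b: LEFT RECURSIVE (starts with P)
X → g: starts with g
X → b P (: starts with b
P → ( num X: starts with '('
P → ,: starts with ','
P → ε: starts with ε

The grammar has direct left recursion on: P.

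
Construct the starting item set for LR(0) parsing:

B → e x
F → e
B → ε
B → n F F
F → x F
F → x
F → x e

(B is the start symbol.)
{ [B → . e x], [B → . n F F], [B → .], [B' → . B] }

First, augment the grammar with B' → B
I₀ = CLOSURE({ [B' → . B] }):
  [B' → . B] has the dot before B: add [B → . e x], [B → .], [B → . n F F]
No further items can be added.

I₀ = { [B → . e x], [B → . n F F], [B → .], [B' → . B] }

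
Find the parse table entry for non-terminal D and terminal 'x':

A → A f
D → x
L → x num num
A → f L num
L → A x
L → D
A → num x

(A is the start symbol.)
D → x

To find M[D, 'x'], we find productions for D where 'x' is in the predict set (PREDICT(N → α) = (FIRST(α) \ {ε}) ∪ (FOLLOW(N) if α ⇒* ε)).

D → x: PREDICT = { 'x' }
  'x' is in predict set, so this production goes in M[D, 'x']

M[D, 'x'] = D → x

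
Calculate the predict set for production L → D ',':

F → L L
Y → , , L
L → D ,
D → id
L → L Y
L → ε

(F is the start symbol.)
{ 'id' }

PREDICT(L → D ',') = (FIRST(RHS) \ {ε}) ∪ (FOLLOW(L) if ε ∈ FIRST(RHS), i.e. RHS ⇒* ε)
FIRST(D) = { 'id' }
FIRST(D ',') = { 'id' }
ε ∉ FIRST(D ','), so FOLLOW(L) is not added.
PREDICT(L → D ',') = { 'id' }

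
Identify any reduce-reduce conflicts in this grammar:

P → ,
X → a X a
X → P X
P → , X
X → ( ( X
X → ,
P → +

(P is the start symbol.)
Augment with P' → P and build the canonical LR(0) collection (I0 = CLOSURE({[P' → . P]}), then GOTO on every symbol after a dot until no new states appear). It has 14 states:
  I0: { [P → . +], [P → . , X], [P → . ,], [P' → . P] }  — shift
  I1: { [P → + .] }  — reduce
  I2: { [P → , . X], [P → , .], [P → . +], [P → . , X], [P → . ,], [X → . ( ( X], [X → . ,], [X → . P X], [X → . a X a] }  — shift, reduce
  I3: { [P' → P .] }  — accept
  I4: { [X → ( . ( X] }  — shift
  I5: { [P → , . X], [P → , .], [P → . +], [P → . , X], [P → . ,], [X → , .], [X → . ( ( X], [X → . ,], [X → . P X], [X → . a X a] }  — shift, 2 reduces
  I6: { [P → . +], [P → . , X], [P → . ,], [X → . ( ( X], [X → . ,], [X → . P X], [X → . a X a], [X → P . X] }  — shift
  I7: { [P → , X .] }  — reduce
  I8: { [P → . +], [P → . , X], [P → . ,], [X → . ( ( X], [X → . ,], [X → . P X], [X → . a X a], [X → a . X a] }  — shift
  I9: { [X → a X . a] }  — shift
  I10: { [X → a X a .] }  — reduce
  I11: { [X → P X .] }  — reduce
  I12: { [P → . +], [P → . , X], [P → . ,], [X → ( ( . X], [X → . ( ( X], [X → . ,], [X → . P X], [X → . a X a] }  — shift
  I13: { [X → ( ( X .] }  — reduce

I5 contains complete items [P → , .], [X → , .] — reduce-reduce conflict.

Answer: Yes — I5: [P → , .] vs [X → , .]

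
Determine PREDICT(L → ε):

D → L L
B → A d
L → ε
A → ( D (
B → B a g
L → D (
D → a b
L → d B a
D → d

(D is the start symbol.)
{ $, '(', 'a', 'd' }

PREDICT(L → ε) = (FIRST(RHS) \ {ε}) ∪ (FOLLOW(L) if ε ∈ FIRST(RHS), i.e. RHS ⇒* ε)
The right-hand side is ε (FIRST(ε) = { ε }), so the predict set is FOLLOW(L) = { $, '(', 'a', 'd' }
PREDICT(L → ε) = { $, '(', 'a', 'd' }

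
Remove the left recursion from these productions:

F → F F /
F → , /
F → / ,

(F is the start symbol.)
F is directly left-recursive. The standard transformation for
  A → A α₁ | ... | A α_m | β₁ | ... | β_n
is
  A  → β₁ A' | ... | β_n A'
  A' → α₁ A' | ... | α_m A' | ε

F → , / becomes F → , / F'
F → / , becomes F → / , F'
F → F F / becomes F' → F / F'
Add F' → ε

Resulting grammar:
F → , / F'
F → / , F'
F' → F / F'
F' → ε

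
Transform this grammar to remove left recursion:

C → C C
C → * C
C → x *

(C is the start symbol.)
C → * C C'
C → x * C'
C' → C C'
C' → ε

C is directly left-recursive. The standard transformation for
  A → A α₁ | ... | A α_m | β₁ | ... | β_n
is
  A  → β₁ A' | ... | β_n A'
  A' → α₁ A' | ... | α_m A' | ε

C → * C becomes C → * C C'
C → x * becomes C → x * C'
C → C C becomes C' → C C'
Add C' → ε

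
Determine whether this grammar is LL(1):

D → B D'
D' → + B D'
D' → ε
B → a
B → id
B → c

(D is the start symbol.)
A grammar is LL(1) if for each non-terminal N with multiple productions, the predict sets of those productions are pairwise disjoint, where PREDICT(N → α) = (FIRST(α) \ {ε}) ∪ (FOLLOW(N) if α ⇒* ε).

Relevant sets:
  FOLLOW(D') = { $ }

For D':
  PREDICT(D' → '+' B D') = { '+' }
  PREDICT(D' → ε) = { $ }
For B:
  PREDICT(B → a) = { 'a' }
  PREDICT(B → id) = { 'id' }
  PREDICT(B → c) = { 'c' }
D has a single production, so nothing to check there.

All predict sets are disjoint. The grammar IS LL(1).

Answer: Yes, the grammar is LL(1).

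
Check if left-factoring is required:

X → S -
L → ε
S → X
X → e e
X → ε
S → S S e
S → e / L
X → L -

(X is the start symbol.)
Left-factoring is needed when two productions for the same non-terminal
share a common prefix on the right-hand side.

Productions for X:
  X → S -
  X → e e
  X → ε
  X → L -
Productions for S:
  S → X
  S → S S e
  S → e / L

No common prefixes found.

Answer: No, left-factoring is not needed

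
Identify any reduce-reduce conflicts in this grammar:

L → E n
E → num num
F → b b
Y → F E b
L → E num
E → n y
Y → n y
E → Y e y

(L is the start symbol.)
A reduce-reduce conflict occurs when an LR(0) state has two complete items [A → α .] and [B → β .] — both call for a reduction, and with no lookahead the parser cannot choose between them.

Augment with L' → L and build the canonical LR(0) collection (I0 = CLOSURE({[L' → . L]}), then GOTO on every symbol after a dot until no new states appear). It has 17 states:
  I0: { [E → . Y e y], [E → . n y], [E → . num num], [F → . b b], [L → . E n], [L → . E num], [L' → . L], [Y → . F E b], [Y → . n y] }  — shift
  I1: { [L → E . n], [L → E . num] }  — shift
  I2: { [E → . Y e y], [E → . n y], [E → . num num], [F → . b b], [Y → . F E b], [Y → . n y], [Y → F . E b] }  — shift
  I3: { [L' → L .] }  — accept
  I4: { [E → Y . e y] }  — shift
  I5: { [F → b . b] }  — shift
  I6: { [E → n . y], [Y → n . y] }  — shift
  I7: { [E → num . num] }  — shift
  I8: { [E → num num .] }  — reduce
  I9: { [E → n y .], [Y → n y .] }  — 2 reduces
  I10: { [F → b b .] }  — reduce
  I11: { [E → Y e . y] }  — shift
  I12: { [E → Y e y .] }  — reduce
  I13: { [Y → F E . b] }  — shift
  I14: { [Y → F E b .] }  — reduce
  I15: { [L → E n .] }  — reduce
  I16: { [L → E num .] }  — reduce

I9 contains complete items [E → n y .], [Y → n y .] — reduce-reduce conflict.

Answer: Yes — I9: [E → n y .] vs [Y → n y .]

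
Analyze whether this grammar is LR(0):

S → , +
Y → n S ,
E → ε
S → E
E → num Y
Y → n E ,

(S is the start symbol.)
No. Shift-reduce conflict between [E → .] and [E → . num Y]

Augment with S' → S and build the canonical LR(0) collection (I0 = CLOSURE({[S' → . S]}), then GOTO on every symbol after a dot until no new states appear). It has 12 states:
  I0: { [E → . num Y], [E → .], [S → . , +], [S → . E], [S' → . S] }  — shift, reduce
  I1: { [S → , . +] }  — shift
  I2: { [S → E .] }  — reduce
  I3: { [S' → S .] }  — accept
  I4: { [E → num . Y], [Y → . n E ,], [Y → . n S ,] }  — shift
  I5: { [E → num Y .] }  — reduce
  I6: { [E → . num Y], [E → .], [S → . , +], [S → . E], [Y → n . E ,], [Y → n . S ,] }  — shift, reduce
  I7: { [S → E .], [Y → n E . ,] }  — shift, reduce
  I8: { [Y → n S . ,] }  — shift
  I9: { [Y → n S , .] }  — reduce
  I10: { [Y → n E , .] }  — reduce
  I11: { [S → , + .] }  — reduce

Conflict in state I0:
  Shift-reduce conflict between [E → .] and [E → . num Y]
So the grammar is NOT LR(0).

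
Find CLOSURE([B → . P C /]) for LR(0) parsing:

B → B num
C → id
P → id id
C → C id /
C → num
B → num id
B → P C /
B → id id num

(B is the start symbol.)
Start with: [B → . P C /]
  [B → . P C /] has the dot before P: add [P → . id id]
No further items can be added.

CLOSURE = { [B → . P C /], [P → . id id] }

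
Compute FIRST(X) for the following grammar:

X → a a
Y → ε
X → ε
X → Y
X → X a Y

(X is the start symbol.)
{ 'a', ε }

To compute FIRST(X), examine every production with X on the left-hand side, reading each right-hand side left to right until a non-nullable symbol is reached.

FIRST sets of the other non-terminals involved (by the same procedure, iterated to a fixed point):
  FIRST(Y) = { ε }

From X → a a:
  - a is a terminal: add 'a' and stop
From X → ε:
  - ε-production, so ε ∈ FIRST(X)
From X → Y:
  - Y is a non-terminal: add FIRST(Y) \ {ε} = { }
    Y is nullable and nothing follows, so the whole right-hand side can vanish: ε ∈ FIRST(X)
From X → X a Y:
  - X is the symbol being defined: contributes nothing new
    X is nullable, so continue to the next symbol
  - a is a terminal: add 'a' and stop

Collecting: FIRST(X) = { 'a', ε }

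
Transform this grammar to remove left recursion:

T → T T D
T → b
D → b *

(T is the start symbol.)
T is directly left-recursive. The standard transformation for
  A → A α₁ | ... | A α_m | β₁ | ... | β_n
is
  A  → β₁ A' | ... | β_n A'
  A' → α₁ A' | ... | α_m A' | ε

T → b becomes T → b T'
T → T T D becomes T' → T D T'
Add T' → ε

Productions for other non-terminals are unchanged:
  D → b *

Resulting grammar:
T → b T'
T' → T D T'
T' → ε
D → b *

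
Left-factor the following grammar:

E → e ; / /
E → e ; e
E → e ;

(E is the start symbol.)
Left-factoring transforms A → αβ₁ | αβ₂ into A → αA' and A' → β₁ | β₂
(α is the longest common prefix among the alternatives). Repeat until
no nonterminal has two alternatives with a common prefix.

Round 1: E has alternatives sharing prefix 'e ;'. Introduce E': E → e ; E'
  Add: E' → / /
  Add: E' → e
  Add: E' → ε

No remaining common prefixes — done.

Resulting grammar:
E → e ; E'
E' → / /
E' → e
E' → ε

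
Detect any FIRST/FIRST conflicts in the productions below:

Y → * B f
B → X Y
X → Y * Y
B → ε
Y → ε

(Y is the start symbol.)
FIRST sets of the non-terminals at (or reachable through a nullable prefix from) the front of some alternative:
  FIRST(X) = { '*' }

Productions for Y:
  Y → * B f: FIRST = { '*' }
  Y → ε: FIRST = { ε }
Productions for B:
  B → X Y: FIRST = { '*' }
  B → ε: FIRST = { ε }
X has only one production, so no FIRST/FIRST conflict is possible there.

All alternatives of each non-terminal have pairwise disjoint FIRST sets.

Answer: No FIRST/FIRST conflicts.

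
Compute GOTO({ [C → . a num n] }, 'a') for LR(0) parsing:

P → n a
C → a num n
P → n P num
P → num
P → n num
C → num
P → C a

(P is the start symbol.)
GOTO(I, 'a') = CLOSURE({ [A → αX.β] : [A → α.Xβ] ∈ I, X = 'a' })

Items with dot before 'a', with the dot advanced:
  [C → . a num n] → [C → a . num n]
Closure adds nothing (no advanced item has the dot before a non-terminal).

GOTO = { [C → a . num n] }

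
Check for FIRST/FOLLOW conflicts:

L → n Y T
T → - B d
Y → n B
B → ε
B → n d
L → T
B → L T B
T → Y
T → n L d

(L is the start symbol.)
Yes. B → n d with FOLLOW(B) on { 'n' }; B → L T B with FOLLOW(B) on { '-', 'n' }

Nullable non-terminals: B.
FIRST sets used below: FIRST(L) = { '-', 'n' }

B: nullable alternative(s) B → ε; FOLLOW(B) = { $, '-', 'd', 'n' }
  B → ε: FIRST \ {ε} = { } — this is the only nullable alternative, skip
  B → n d: FIRST \ {ε} = { 'n' } — overlaps FOLLOW(B) on { 'n' }: CONFLICT
  B → L T B: FIRST \ {ε} = { '-', 'n' } — overlaps FOLLOW(B) on { '-', 'n' }: CONFLICT

L, T, Y have no nullable alternative, so no FIRST/FOLLOW check is needed there.

So the grammar has 2 FIRST/FOLLOW conflicts (marked CONFLICT above).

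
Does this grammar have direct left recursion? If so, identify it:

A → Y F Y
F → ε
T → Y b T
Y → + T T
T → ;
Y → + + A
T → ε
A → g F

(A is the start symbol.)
No direct left recursion

A → Y F Y: starts with Y
F → ε: starts with ε
T → Y b T: starts with Y
Y → + T T: starts with '+'
T → ;: starts with ';'
Y → + + A: starts with '+'
T → ε: starts with ε
A → g F: starts with g

No direct left recursion found.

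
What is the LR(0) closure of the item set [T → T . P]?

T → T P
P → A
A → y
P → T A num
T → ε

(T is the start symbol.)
To compute CLOSURE, for each item [A → α.Bβ] where B is a non-terminal, add [B → .γ] for all productions B → γ; repeat for the newly added items until nothing changes.

Start with: [T → T . P]
  [T → T . P] has the dot before P: add [P → . A], [P → . T A num]
  [P → . A] has the dot before A: add [A → . y]
  [P → . T A num] has the dot before T: add [T → . T P], [T → .]
No further items can be added.

CLOSURE = { [A → . y], [P → . A], [P → . T A num], [T → . T P], [T → .], [T → T . P] }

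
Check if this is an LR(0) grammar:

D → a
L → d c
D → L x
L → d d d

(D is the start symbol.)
Yes, the grammar is LR(0)

Augment with D' → D and build the canonical LR(0) collection (I0 = CLOSURE({[D' → . D]}), then GOTO on every symbol after a dot until no new states appear). It has 9 states:
  I0: { [D → . L x], [D → . a], [D' → . D], [L → . d c], [L → . d d d] }  — shift
  I1: { [D' → D .] }  — accept
  I2: { [D → L . x] }  — shift
  I3: { [D → a .] }  — reduce
  I4: { [L → d . c], [L → d . d d] }  — shift
  I5: { [L → d c .] }  — reduce
  I6: { [L → d d . d] }  — shift
  I7: { [L → d d d .] }  — reduce
  I8: { [D → L x .] }  — reduce

Every state is either a pure shift/goto state or contains exactly one complete item and nothing to shift — no conflicts. The grammar is LR(0).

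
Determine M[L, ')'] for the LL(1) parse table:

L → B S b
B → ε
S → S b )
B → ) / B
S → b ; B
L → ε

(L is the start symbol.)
L → B S b

To find M[L, ')'], we find productions for L where ')' is in the predict set (PREDICT(N → α) = (FIRST(α) \ {ε}) ∪ (FOLLOW(N) if α ⇒* ε)).

Relevant sets:
  FIRST(B) = { ')', ε }
  FIRST(S) = { 'b' }
  FOLLOW(L) = { $ }

L → B S b: PREDICT = { ')', 'b' }
  ')' is in predict set, so this production goes in M[L, ')']
L → ε: PREDICT = { $ }

M[L, ')'] = L → B S b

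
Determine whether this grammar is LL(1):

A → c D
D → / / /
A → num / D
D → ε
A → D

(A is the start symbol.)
Relevant sets:
  FIRST(D) = { '/', ε }
  FOLLOW(A) = { $ }
  FOLLOW(D) = { $ }

For A:
  PREDICT(A → c D) = { 'c' }
  PREDICT(A → num '/' D) = { 'num' }
  PREDICT(A → D) = { $, '/' }
For D:
  PREDICT(D → '/' '/' '/') = { '/' }
  PREDICT(D → ε) = { $ }

All predict sets are disjoint. The grammar IS LL(1).

Answer: Yes, the grammar is LL(1).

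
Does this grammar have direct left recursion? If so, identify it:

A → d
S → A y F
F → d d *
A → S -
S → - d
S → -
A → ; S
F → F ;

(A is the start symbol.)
A → d: starts with d
S → A y F: starts with A
F → d d *: starts with d
A → S -: starts with S
S → - d: starts with '-'
S → -: starts with '-'
A → ; S: starts with ';'
F → F ;: LEFT RECURSIVE (starts with F)

The grammar has direct left recursion on: F.

Answer: Yes, F is left-recursive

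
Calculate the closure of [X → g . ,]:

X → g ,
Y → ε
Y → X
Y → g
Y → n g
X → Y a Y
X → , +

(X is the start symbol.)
{ [X → g . ,] }

Start with: [X → g . ,]
The dot precedes the terminal ',', so nothing is added.

CLOSURE = { [X → g . ,] }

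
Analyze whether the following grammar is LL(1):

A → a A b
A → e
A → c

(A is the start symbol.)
Yes, the grammar is LL(1).

A grammar is LL(1) if for each non-terminal N with multiple productions, the predict sets of those productions are pairwise disjoint, where PREDICT(N → α) = (FIRST(α) \ {ε}) ∪ (FOLLOW(N) if α ⇒* ε).

For A:
  PREDICT(A → a A b) = { 'a' }
  PREDICT(A → e) = { 'e' }
  PREDICT(A → c) = { 'c' }

All predict sets are disjoint. The grammar IS LL(1).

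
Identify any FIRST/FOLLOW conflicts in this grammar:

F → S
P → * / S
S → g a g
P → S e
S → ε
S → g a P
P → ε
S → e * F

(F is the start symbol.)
Yes. P → S e with FOLLOW(P) on { 'e' }; S → e '*' F with FOLLOW(S) on { 'e' }

A FIRST/FOLLOW conflict occurs when a non-terminal N has a nullable alternative N → β (β ⇒* ε) and another alternative N → α with FIRST(α) ∩ FOLLOW(N) ≠ ∅: on such a lookahead the parser cannot decide between expanding α and letting N vanish via β.

Nullable non-terminals: F, P, S.
FIRST sets used below: FIRST(S) = { 'e', 'g', ε }
F has a nullable alternative but only one production, so nothing to check.

P: nullable alternative(s) P → ε; FOLLOW(P) = { $, 'e' }
  P → * / S: FIRST \ {ε} = { '*' } — disjoint from FOLLOW(P)
  P → S e: FIRST \ {ε} = { 'e', 'g' } — overlaps FOLLOW(P) on { 'e' }: CONFLICT
  P → ε: FIRST \ {ε} = { } — this is the only nullable alternative, skip

S: nullable alternative(s) S → ε; FOLLOW(S) = { $, 'e' }
  S → g a g: FIRST \ {ε} = { 'g' } — disjoint from FOLLOW(S)
  S → ε: FIRST \ {ε} = { } — this is the only nullable alternative, skip
  S → g a P: FIRST \ {ε} = { 'g' } — disjoint from FOLLOW(S)
  S → e * F: FIRST \ {ε} = { 'e' } — overlaps FOLLOW(S) on { 'e' }: CONFLICT

So the grammar has 2 FIRST/FOLLOW conflicts (marked CONFLICT above).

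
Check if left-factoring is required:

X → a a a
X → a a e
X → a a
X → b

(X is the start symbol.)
Left-factoring is needed when two productions for the same non-terminal
share a common prefix on the right-hand side.

Productions for X:
  X → a a a
  X → a a e
  X → a a
  X → b

Found common prefix 'a a' in productions for X

Answer: Yes, X has productions with common prefix 'a a'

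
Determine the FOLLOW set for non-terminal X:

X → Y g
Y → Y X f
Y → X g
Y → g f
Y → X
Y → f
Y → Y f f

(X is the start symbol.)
X is the start symbol, so $ ∈ FOLLOW(X).
In Y → Y X f: X is followed by f, add FIRST(f) \ {ε} = { 'f' }
In Y → X g: X is followed by g, add FIRST(g) \ {ε} = { 'g' }
In Y → X: X is at the end, add FOLLOW(Y)

The FOLLOW sets referred to above (computed the same way, to a fixed point):
  FOLLOW(Y) = { 'f', 'g' }

Taking the union: FOLLOW(X) = { $, 'f', 'g' }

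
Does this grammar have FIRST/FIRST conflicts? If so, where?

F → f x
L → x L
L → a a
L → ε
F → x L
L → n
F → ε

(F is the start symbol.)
No FIRST/FIRST conflicts.

Productions for F:
  F → f x: FIRST = { 'f' }
  F → x L: FIRST = { 'x' }
  F → ε: FIRST = { ε }
Productions for L:
  L → x L: FIRST = { 'x' }
  L → a a: FIRST = { 'a' }
  L → ε: FIRST = { ε }
  L → n: FIRST = { 'n' }

All alternatives of each non-terminal have pairwise disjoint FIRST sets.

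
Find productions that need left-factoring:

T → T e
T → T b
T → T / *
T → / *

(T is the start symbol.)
Left-factoring is needed when two productions for the same non-terminal
share a common prefix on the right-hand side.

Productions for T:
  T → T e
  T → T b
  T → T / *
  T → / *

Found common prefix 'T' in productions for T

Answer: Yes, T has productions with common prefix 'T'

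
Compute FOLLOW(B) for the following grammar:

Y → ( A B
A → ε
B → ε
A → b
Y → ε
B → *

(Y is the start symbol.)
{ $ }

In Y → ( A B: B is at the end, add FOLLOW(Y)

The FOLLOW sets referred to above (computed the same way, to a fixed point):
  FOLLOW(Y) = { $ }

Taking the union: FOLLOW(B) = { $ }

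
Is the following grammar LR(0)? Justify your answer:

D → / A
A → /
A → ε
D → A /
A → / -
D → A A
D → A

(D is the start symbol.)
No. Shift-reduce conflict between [A → .] and [A → . /]

Augment with D' → D and build the canonical LR(0) collection (I0 = CLOSURE({[D' → . D]}), then GOTO on every symbol after a dot until no new states appear). It has 9 states:
  I0: { [A → . / -], [A → . /], [A → .], [D → . / A], [D → . A /], [D → . A A], [D → . A], [D' → . D] }  — shift, reduce
  I1: { [A → . / -], [A → . /], [A → .], [A → / . -], [A → / .], [D → / . A] }  — shift, 2 reduces
  I2: { [A → . / -], [A → . /], [A → .], [D → A . /], [D → A . A], [D → A .] }  — shift, 2 reduces
  I3: { [D' → D .] }  — accept
  I4: { [A → / . -], [A → / .], [D → A / .] }  — shift, 2 reduces
  I5: { [D → A A .] }  — reduce
  I6: { [A → / - .] }  — reduce
  I7: { [A → / . -], [A → / .] }  — shift, reduce
  I8: { [D → / A .] }  — reduce

Conflict in state I0:
  Shift-reduce conflict between [A → .] and [A → . /]
So the grammar is NOT LR(0).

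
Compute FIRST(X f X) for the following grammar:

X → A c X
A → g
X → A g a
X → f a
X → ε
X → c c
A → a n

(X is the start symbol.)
{ 'a', 'c', 'f', 'g' }

FIRST sets of the non-terminals involved (from the grammar, by fixed-point iteration):
  FIRST(X) = { 'a', 'c', 'f', 'g', ε }

To compute FIRST(X f X), process the symbols left to right:
Symbol X is a non-terminal. Add FIRST(X) \ {ε} = { 'a', 'c', 'f', 'g' }
X is nullable (ε ∈ FIRST(X)), continue to the next symbol.
Symbol f is a terminal. Add 'f' and stop.
FIRST(X f X) = { 'a', 'c', 'f', 'g' }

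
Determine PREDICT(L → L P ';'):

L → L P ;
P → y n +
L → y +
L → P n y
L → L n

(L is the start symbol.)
PREDICT(L → L P ';') = (FIRST(RHS) \ {ε}) ∪ (FOLLOW(L) if ε ∈ FIRST(RHS), i.e. RHS ⇒* ε)
FIRST(L) = { 'y' }
FIRST(L P ';') = { 'y' }
ε ∉ FIRST(L P ';'), so FOLLOW(L) is not added.
PREDICT(L → L P ';') = { 'y' }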